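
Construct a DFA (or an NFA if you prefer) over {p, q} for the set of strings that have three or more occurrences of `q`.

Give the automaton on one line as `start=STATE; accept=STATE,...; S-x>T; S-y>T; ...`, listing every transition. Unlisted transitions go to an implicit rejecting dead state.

Count `q`s, saturating at 4: states s0 through s3 mean 0 through 3 `q`s seen; s4 means more than 3. Each `q` increments (capped at s4); other symbols loop. Accept from {s3, s4}.
        p   q  
>  s0   s0  s1 
   s1   s1  s2 
   s2   s2  s3 
 * s3   s3  s4 
 * s4   s4  s4 
(> = start, * = accepting)

start=s0; accept=s3,s4; s0-p>s0; s0-q>s1; s1-p>s1; s1-q>s2; s2-p>s2; s2-q>s3; s3-p>s3; s3-q>s4; s4-p>s4; s4-q>s4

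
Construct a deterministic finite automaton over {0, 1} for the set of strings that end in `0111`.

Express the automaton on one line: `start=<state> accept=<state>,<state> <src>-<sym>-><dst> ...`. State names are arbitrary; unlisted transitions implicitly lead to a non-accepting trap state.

Let each state record the length of the longest suffix of the input read so far that is also a prefix of `0111`. B means the last symbol is `0`; C means the last 2 symbols are `01`; D means the last 3 symbols are `011`; E means the last 4 symbols are `0111`. Accept only at E, where the string currently ends in `0111`.
5 states suffice.
       0  1 
>  A   B  A 
   B   B  C 
   C   B  D 
   D   B  E 
 * E   B  A 
(> = start, * = accepting)

start=A accept=E A-0->B A-1->A B-0->B B-1->C C-0->B C-1->D D-0->B D-1->E E-0->B E-1->A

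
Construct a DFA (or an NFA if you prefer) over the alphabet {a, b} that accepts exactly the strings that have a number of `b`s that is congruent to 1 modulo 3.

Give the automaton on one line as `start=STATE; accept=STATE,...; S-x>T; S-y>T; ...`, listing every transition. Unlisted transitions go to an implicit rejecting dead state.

The only thing that matters is how many `b`s have appeared, reduced mod 3. Use one state per residue: S0 for 0, …, S2 for 2. Reading `b` moves to the next residue; anything else stays put. S1 is accepting.
        a   b  
>  S0   S0  S1 
 * S1   S1  S2 
   S2   S2  S0 
(> = start, * = accepting)

start=S0; accept=S1; S0-a>S0; S0-b>S1; S1-a>S1; S1-b>S2; S2-a>S2; S2-b>S0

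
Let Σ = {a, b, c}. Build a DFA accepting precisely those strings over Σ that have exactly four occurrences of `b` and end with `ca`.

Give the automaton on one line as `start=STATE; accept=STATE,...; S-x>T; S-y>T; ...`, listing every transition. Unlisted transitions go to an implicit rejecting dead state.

Build one automaton per condition and run them in lockstep. The first has 6 states tracking the count of `b`s, saturating at 5; the second has 3 states tracking how much of the suffix `ca` has currently been matched. A product state is a pair (one from each), accepting exactly when both do. Minimizing collapses redundant product states.
An 8-state machine:
        a   b   c  
>  q0   q0  q1  q0 
   q1   q1  q2  q1 
   q2   q2  q3  q2 
   q3   q3  q4  q3 
   q4   q4  q5  q6 
   q5   q5  q5  q5 
   q6   q7  q5  q6 
 * q7   q4  q5  q6 
(> = start, * = accepting)

start=q0; accept=q7; q0-a>q0; q0-b>q1; q0-c>q0; q1-a>q1; q1-b>q2; q1-c>q1; q2-a>q2; q2-b>q3; q2-c>q2; q3-a>q3; q3-b>q4; q3-c>q3; q4-a>q4; q4-b>q5; q4-c>q6; q5-a>q5; q5-b>q5; q5-c>q5; q6-a>q7; q6-b>q5; q6-c>q6; q7-a>q4; q7-b>q5; q7-c>q6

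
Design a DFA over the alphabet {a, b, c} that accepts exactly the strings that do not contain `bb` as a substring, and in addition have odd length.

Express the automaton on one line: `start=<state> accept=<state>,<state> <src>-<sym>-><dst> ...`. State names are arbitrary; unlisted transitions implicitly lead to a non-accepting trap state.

start=S0 accept=S1,S2 S0-a->S1 S0-b->S2 S0-c->S1 S1-a->S0 S1-b->S3 S1-c->S0 S2-a->S0 S2-b->S4 S2-c->S0 S3-a->S1 S3-b->S5 S3-c->S1 S4-a->S5 S4-b->S5 S4-c->S5 S5-a->S4 S5-b->S4 S5-c->S4

Handle the two conditions separately and then intersect. The first has 3 states tracking partial matches of the forbidden pattern `bb`; the second has 2 states tracking the input length modulo 2. A product state is a pair (one from each), accepting exactly when both do.
        a   b   c  
>  S0   S1  S2  S1 
 * S1   S0  S3  S0 
 * S2   S0  S4  S0 
   S3   S1  S5  S1 
   S4   S5  S5  S5 
   S5   S4  S4  S4 
(> = start, * = accepting)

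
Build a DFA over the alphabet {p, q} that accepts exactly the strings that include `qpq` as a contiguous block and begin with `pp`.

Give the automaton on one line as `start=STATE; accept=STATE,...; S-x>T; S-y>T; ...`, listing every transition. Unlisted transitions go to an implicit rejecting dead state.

start=s0; accept=s6; s0-p>s1; s0-q>s2; s1-p>s3; s1-q>s2; s2-p>s2; s2-q>s2; s3-p>s3; s3-q>s4; s4-p>s5; s4-q>s4; s5-p>s3; s5-q>s6; s6-p>s6; s6-q>s6

Build one automaton per condition and run them in lockstep. One (4 states) tracks whether and how much of `qpq` has been seen; the other (4 states) tracks whether the input so far still matches the prefix `pp`. Each combined state is a pair, one component from each; accept when both components accept. Equivalent product states are then merged.
        p   q  
>  s0   s1  s2 
   s1   s3  s2 
   s2   s2  s2 
   s3   s3  s4 
   s4   s5  s4 
   s5   s3  s6 
 * s6   s6  s6 
(> = start, * = accepting)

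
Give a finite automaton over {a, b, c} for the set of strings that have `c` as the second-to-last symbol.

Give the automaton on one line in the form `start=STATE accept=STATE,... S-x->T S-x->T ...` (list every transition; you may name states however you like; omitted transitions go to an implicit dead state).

Because acceptance depends on a position counted from the end, the machine has to buffer the most recent 2 symbols. Make each state the string of the last up-to-2 symbols read; on input `x` shift the window left and append `x`. Accept when the buffered window has length 2 and begins with `c`.
With 13 states:
          a    b    c  
>  q0     q1   q2   q3 
   q1     q4   q5   q6 
   q2     q7   q8   q9 
   q3    q10  q11  q12 
   q4     q4   q5   q6 
   q5     q7   q8   q9 
   q6    q10  q11  q12 
   q7     q4   q5   q6 
   q8     q7   q8   q9 
   q9    q10  q11  q12 
 * q10    q4   q5   q6 
 * q11    q7   q8   q9 
 * q12   q10  q11  q12 
(> = start, * = accepting)

start=q0 accept=q10,q11,q12 q0-a->q1 q0-b->q2 q0-c->q3 q1-a->q4 q1-b->q5 q1-c->q6 q2-a->q7 q2-b->q8 q2-c->q9 q3-a->q10 q3-b->q11 q3-c->q12 q4-a->q4 q4-b->q5 q4-c->q6 q5-a->q7 q5-b->q8 q5-c->q9 q6-a->q10 q6-b->q11 q6-c->q12 q7-a->q4 q7-b->q5 q7-c->q6 q8-a->q7 q8-b->q8 q8-c->q9 q9-a->q10 q9-b->q11 q9-c->q12 q10-a->q4 q10-b->q5 q10-c->q6 q11-a->q7 q11-b->q8 q11-c->q9 q12-a->q10 q12-b->q11 q12-c->q12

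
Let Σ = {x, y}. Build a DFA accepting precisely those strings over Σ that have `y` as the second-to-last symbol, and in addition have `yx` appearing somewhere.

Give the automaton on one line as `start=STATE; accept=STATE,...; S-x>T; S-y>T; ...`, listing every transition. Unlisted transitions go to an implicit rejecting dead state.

Run two small machines in parallel and take their product. One (7 states) tracks the last 2 symbols read; the other (3 states) tracks whether and how much of `yx` has been seen. Each combined state is a pair, one component from each; accept when both components accept. After merging equivalent states the machine shrinks.
        x   y  
>  q0   q0  q1 
   q1   q2  q1 
 * q2   q3  q4 
   q3   q3  q4 
   q4   q2  q5 
 * q5   q2  q5 
(> = start, * = accepting)

start=q0; accept=q2,q5; q0-x>q0; q0-y>q1; q1-x>q2; q1-y>q1; q2-x>q3; q2-y>q4; q3-x>q3; q3-y>q4; q4-x>q2; q4-y>q5; q5-x>q2; q5-y>q5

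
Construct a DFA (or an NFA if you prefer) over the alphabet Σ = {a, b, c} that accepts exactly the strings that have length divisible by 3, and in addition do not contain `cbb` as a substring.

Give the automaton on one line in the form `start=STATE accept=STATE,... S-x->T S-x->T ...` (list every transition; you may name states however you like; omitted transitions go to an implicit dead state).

start=s0 accept=s0,s6,s7 s0-a->s1 s0-b->s1 s0-c->s2 s1-a->s3 s1-b->s3 s1-c->s4 s2-a->s3 s2-b->s5 s2-c->s4 s3-a->s0 s3-b->s0 s3-c->s6 s4-a->s0 s4-b->s7 s4-c->s6 s5-a->s0 s5-b->s8 s5-c->s6 s6-a->s1 s6-b->s9 s6-c->s2 s7-a->s1 s7-b->s10 s7-c->s2 s8-a->s10 s8-b->s10 s8-c->s10 s9-a->s3 s9-b->s11 s9-c->s4 s10-a->s11 s10-b->s11 s10-c->s11 s11-a->s8 s11-b->s8 s11-c->s8

Run two small machines in parallel and take their product. One (3 states) tracks the input length modulo 3; the other (4 states) tracks partial matches of the forbidden pattern `cbb`. Each combined state is a pair, one component from each; accept when both components accept.
12 states suffice.
          a    b    c  
>* s0     s1   s1   s2 
   s1     s3   s3   s4 
   s2     s3   s5   s4 
   s3     s0   s0   s6 
   s4     s0   s7   s6 
   s5     s0   s8   s6 
 * s6     s1   s9   s2 
 * s7     s1  s10   s2 
   s8    s10  s10  s10 
   s9     s3  s11   s4 
   s10   s11  s11  s11 
   s11    s8   s8   s8 
(> = start, * = accepting)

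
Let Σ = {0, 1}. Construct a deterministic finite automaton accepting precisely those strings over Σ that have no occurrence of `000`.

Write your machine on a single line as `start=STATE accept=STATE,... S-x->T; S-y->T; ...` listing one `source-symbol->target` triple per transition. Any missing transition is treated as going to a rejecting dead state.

start=q0; accept=q0,q1,q2; q0-0->q1; q0-1->q0; q1-0->q2; q1-1->q0; q2-0->q3; q2-1->q0; q3-0->q3; q3-1->q3

This is the complement of 'contains `000`'. Use the same substring-matching states — q0 through q3 holding how much of `000` has just been matched — but flip the accepting set: everything except the trap q3 accepts.
        0   1  
>* q0   q1  q0 
 * q1   q2  q0 
 * q2   q3  q0 
   q3   q3  q3 
(> = start, * = accepting)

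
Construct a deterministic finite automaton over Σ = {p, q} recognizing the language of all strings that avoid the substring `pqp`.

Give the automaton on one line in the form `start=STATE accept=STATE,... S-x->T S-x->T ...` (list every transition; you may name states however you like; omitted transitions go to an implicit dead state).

start=s0 accept=s0,s1,s2 s0-p->s1 s0-q->s0 s1-p->s1 s1-q->s2 s2-p->s3 s2-q->s0 s3-p->s3 s3-q->s3

This is the complement of 'contains `pqp`'. Use the same substring-matching states — s0 through s3 holding how much of `pqp` has just been matched — but flip the accepting set: everything except the trap s3 accepts.
4 states suffice.
        p   q  
>* s0   s1  s0 
 * s1   s1  s2 
 * s2   s3  s0 
   s3   s3  s3 
(> = start, * = accepting)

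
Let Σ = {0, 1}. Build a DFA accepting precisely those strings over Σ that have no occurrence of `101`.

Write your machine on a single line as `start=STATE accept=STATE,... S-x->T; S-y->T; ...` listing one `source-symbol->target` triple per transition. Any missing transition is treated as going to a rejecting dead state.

start=A; accept=A,B,C; A-0->A; A-1->B; B-0->C; B-1->B; C-0->A; C-1->D; D-0->D; D-1->D

This is the complement of 'contains `101`'. Use the same substring-matching states — A through D holding how much of `101` has just been matched — but flip the accepting set: everything except the trap D accepts.
       0  1 
>* A   A  B 
 * B   C  B 
 * C   A  D 
   D   D  D 
(> = start, * = accepting)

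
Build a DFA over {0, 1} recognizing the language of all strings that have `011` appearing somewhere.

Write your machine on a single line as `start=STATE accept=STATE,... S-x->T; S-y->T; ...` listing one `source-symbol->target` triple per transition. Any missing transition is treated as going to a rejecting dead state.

States q0..q2 record the length of the longest prefix of `011` that matches the current input suffix. Reaching q3 means `011` has been seen, and we stay there forever. Accept from q3.
A 4-state machine:
        0   1  
>  q0   q1  q0 
   q1   q1  q2 
   q2   q1  q3 
 * q3   q3  q3 
(> = start, * = accepting)

start=q0; accept=q3; q0-0->q1; q0-1->q0; q1-0->q1; q1-1->q2; q2-0->q1; q2-1->q3; q3-0->q3; q3-1->q3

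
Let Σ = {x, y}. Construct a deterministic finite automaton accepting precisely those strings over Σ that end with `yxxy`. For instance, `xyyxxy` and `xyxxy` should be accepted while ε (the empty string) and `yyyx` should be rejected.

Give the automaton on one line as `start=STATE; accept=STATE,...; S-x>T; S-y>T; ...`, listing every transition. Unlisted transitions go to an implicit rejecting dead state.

start=S0; accept=S4; S0-x>S0; S0-y>S1; S1-x>S2; S1-y>S1; S2-x>S3; S2-y>S1; S3-x>S0; S3-y>S4; S4-x>S2; S4-y>S1

Let each state record the length of the longest suffix of the input read so far that is also a prefix of `yxxy`. S1 means the last symbol is `y`; S2 means the last 2 symbols are `yx`; S3 means the last 3 symbols are `yxx`; S4 means the last 4 symbols are `yxxy`. Accept only at S4, where the string currently ends in `yxxy`.
With 5 states:
        x   y  
>  S0   S0  S1 
   S1   S2  S1 
   S2   S3  S1 
   S3   S0  S4 
 * S4   S2  S1 
(> = start, * = accepting)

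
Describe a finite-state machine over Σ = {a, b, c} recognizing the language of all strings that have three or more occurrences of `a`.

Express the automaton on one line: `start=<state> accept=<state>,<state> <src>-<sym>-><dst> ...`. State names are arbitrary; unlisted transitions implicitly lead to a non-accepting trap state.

start=s0 accept=s3,s4 s0-a->s1 s0-b->s0 s0-c->s0 s1-a->s2 s1-b->s1 s1-c->s1 s2-a->s3 s2-b->s2 s2-c->s2 s3-a->s4 s3-b->s3 s3-c->s3 s4-a->s4 s4-b->s4 s4-c->s4

Count `a`s, saturating at 4: states s0 through s3 mean 0 through 3 `a`s seen; s4 means more than 3. Each `a` increments (capped at s4); other symbols loop. Accept from {s3, s4}.
With 5 states:
        a   b   c  
>  s0   s1  s0  s0 
   s1   s2  s1  s1 
   s2   s3  s2  s2 
 * s3   s4  s3  s3 
 * s4   s4  s4  s4 
(> = start, * = accepting)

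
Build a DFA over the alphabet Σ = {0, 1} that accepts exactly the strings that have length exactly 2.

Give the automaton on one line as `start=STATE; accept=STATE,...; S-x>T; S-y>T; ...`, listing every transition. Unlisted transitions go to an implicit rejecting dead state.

We only need to distinguish lengths 0, 1, …, 2, and '>2'. Chain S0 → S1 → S2 → S3 on every symbol, with S3 looping. Accepting states: {S2}.
4 states suffice.
        0   1  
>  S0   S1  S1 
   S1   S2  S2 
 * S2   S3  S3 
   S3   S3  S3 
(> = start, * = accepting)

start=S0; accept=S2; S0-0>S1; S0-1>S1; S1-0>S2; S1-1>S2; S2-0>S3; S2-1>S3; S3-0>S3; S3-1>S3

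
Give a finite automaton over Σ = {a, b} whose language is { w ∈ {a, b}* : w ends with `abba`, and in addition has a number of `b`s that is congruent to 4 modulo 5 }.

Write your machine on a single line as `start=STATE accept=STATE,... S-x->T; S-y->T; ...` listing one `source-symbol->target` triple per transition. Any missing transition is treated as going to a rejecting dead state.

Handle the two conditions separately and then intersect. The first has 5 states tracking how much of the suffix `abba` has currently been matched; the second has 5 states tracking the count of `b`s modulo 5. A product state is a pair (one from each), accepting exactly when both do. Equivalent product states are then merged.
9 states suffice.
        a   b  
>  q0   q0  q1 
   q1   q1  q2 
   q2   q3  q4 
   q3   q3  q5 
   q4   q4  q6 
   q5   q4  q7 
   q6   q6  q0 
   q7   q8  q0 
 * q8   q6  q0 
(> = start, * = accepting)

start=q0; accept=q8; q0-a->q0; q0-b->q1; q1-a->q1; q1-b->q2; q2-a->q3; q2-b->q4; q3-a->q3; q3-b->q5; q4-a->q4; q4-b->q6; q5-a->q4; q5-b->q7; q6-a->q6; q6-b->q0; q7-a->q8; q7-b->q0; q8-a->q6; q8-b->q0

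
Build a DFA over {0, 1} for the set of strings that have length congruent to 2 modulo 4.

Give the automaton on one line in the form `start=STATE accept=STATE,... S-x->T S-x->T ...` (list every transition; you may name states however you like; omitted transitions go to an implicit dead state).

Count input length modulo 4: every symbol advances one step around the cycle S0 → S1 → S2 → S3 → S0. Accept at S2.
        0   1  
>  S0   S1  S1 
   S1   S2  S2 
 * S2   S3  S3 
   S3   S0  S0 
(> = start, * = accepting)

start=S0 accept=S2 S0-0->S1 S0-1->S1 S1-0->S2 S1-1->S2 S2-0->S3 S2-1->S3 S3-0->S0 S3-1->S0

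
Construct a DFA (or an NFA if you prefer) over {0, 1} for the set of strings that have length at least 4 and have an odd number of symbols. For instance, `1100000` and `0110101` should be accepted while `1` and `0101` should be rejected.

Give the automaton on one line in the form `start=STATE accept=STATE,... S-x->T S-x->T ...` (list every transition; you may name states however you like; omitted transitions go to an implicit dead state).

start=A accept=F A-0->B A-1->B B-0->C B-1->C C-0->D C-1->D D-0->E D-1->E E-0->F E-1->F F-0->E F-1->E

Run two small machines in parallel and take their product. The first has 6 states tracking the input length, saturating at 5; the second has 2 states tracking the input length modulo 2. A product state is a pair (one from each), accepting exactly when both do. After merging equivalent states the machine shrinks.
6 states suffice.
       0  1 
>  A   B  B 
   B   C  C 
   C   D  D 
   D   E  E 
   E   F  F 
 * F   E  E 
(> = start, * = accepting)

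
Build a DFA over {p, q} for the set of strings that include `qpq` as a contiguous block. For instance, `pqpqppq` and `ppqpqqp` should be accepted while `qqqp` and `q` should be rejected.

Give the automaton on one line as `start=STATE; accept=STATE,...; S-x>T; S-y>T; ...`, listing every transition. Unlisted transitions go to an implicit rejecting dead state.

Track how much of `qpq` has been matched so far: state s0 is no progress, s3 is the absorbing accept state reached once `qpq` has occurred. Intermediate states record partial matches; on a mismatch, fall back to the longest reusable overlap.
        p   q  
>  s0   s0  s1 
   s1   s2  s1 
   s2   s0  s3 
 * s3   s3  s3 
(> = start, * = accepting)

start=s0; accept=s3; s0-p>s0; s0-q>s1; s1-p>s2; s1-q>s1; s2-p>s0; s2-q>s3; s3-p>s3; s3-q>s3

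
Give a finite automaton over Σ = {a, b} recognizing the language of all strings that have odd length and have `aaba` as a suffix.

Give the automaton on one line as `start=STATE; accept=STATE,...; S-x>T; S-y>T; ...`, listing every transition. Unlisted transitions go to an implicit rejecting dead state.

Build one automaton per condition and run them in lockstep. The first has 2 states tracking the input length modulo 2; the second has 5 states tracking how much of the suffix `aaba` has currently been matched. A product state is a pair (one from each), accepting exactly when both do. Minimizing collapses redundant product states.
6 states suffice.
        a   b  
>  s0   s1  s1 
   s1   s2  s0 
   s2   s3  s1 
   s3   s2  s4 
   s4   s5  s1 
 * s5   s2  s0 
(> = start, * = accepting)

start=s0; accept=s5; s0-a>s1; s0-b>s1; s1-a>s2; s1-b>s0; s2-a>s3; s2-b>s1; s3-a>s2; s3-b>s4; s4-a>s5; s4-b>s1; s5-a>s2; s5-b>s0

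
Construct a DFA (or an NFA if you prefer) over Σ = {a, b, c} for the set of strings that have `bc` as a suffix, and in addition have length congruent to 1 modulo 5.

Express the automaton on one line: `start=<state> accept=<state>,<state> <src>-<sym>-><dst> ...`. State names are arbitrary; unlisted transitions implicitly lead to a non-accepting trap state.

Build one automaton per condition and run them in lockstep. One (3 states) tracks how much of the suffix `bc` has currently been matched; the other (5 states) tracks the input length modulo 5. Each combined state is a pair, one component from each; accept when both components accept.
15 states suffice.
          a    b    c  
>  q0     q1   q2   q1 
   q1     q3   q4   q3 
   q2     q3   q4   q5 
   q3     q6   q7   q6 
   q4     q6   q7   q8 
   q5     q6   q7   q6 
   q6     q9  q10   q9 
   q7     q9  q10  q11 
   q8     q9  q10   q9 
   q9     q0  q12   q0 
   q10    q0  q12  q13 
   q11    q0  q12   q0 
   q12    q1   q2  q14 
   q13    q1   q2   q1 
 * q14    q3   q4   q3 
(> = start, * = accepting)

start=q0 accept=q14 q0-a->q1 q0-b->q2 q0-c->q1 q1-a->q3 q1-b->q4 q1-c->q3 q2-a->q3 q2-b->q4 q2-c->q5 q3-a->q6 q3-b->q7 q3-c->q6 q4-a->q6 q4-b->q7 q4-c->q8 q5-a->q6 q5-b->q7 q5-c->q6 q6-a->q9 q6-b->q10 q6-c->q9 q7-a->q9 q7-b->q10 q7-c->q11 q8-a->q9 q8-b->q10 q8-c->q9 q9-a->q0 q9-b->q12 q9-c->q0 q10-a->q0 q10-b->q12 q10-c->q13 q11-a->q0 q11-b->q12 q11-c->q0 q12-a->q1 q12-b->q2 q12-c->q14 q13-a->q1 q13-b->q2 q13-c->q1 q14-a->q3 q14-b->q4 q14-c->q3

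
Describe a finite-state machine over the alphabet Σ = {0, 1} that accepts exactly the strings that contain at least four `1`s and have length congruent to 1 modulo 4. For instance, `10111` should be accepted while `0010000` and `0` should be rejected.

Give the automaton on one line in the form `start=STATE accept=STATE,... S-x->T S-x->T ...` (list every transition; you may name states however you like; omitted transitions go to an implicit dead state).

start=S0 accept=S16 S0-0->S1 S0-1->S2 S1-0->S3 S1-1->S4 S2-0->S4 S2-1->S5 S3-0->S6 S3-1->S7 S4-0->S7 S4-1->S8 S5-0->S8 S5-1->S9 S6-0->S0 S6-1->S10 S7-0->S10 S7-1->S11 S8-0->S11 S8-1->S12 S9-0->S12 S9-1->S13 S10-0->S2 S10-1->S14 S11-0->S14 S11-1->S15 S12-0->S15 S12-1->S16 S13-0->S16 S13-1->S16 S14-0->S5 S14-1->S17 S15-0->S17 S15-1->S18 S16-0->S18 S16-1->S18 S17-0->S9 S17-1->S19 S18-0->S19 S18-1->S19 S19-0->S13 S19-1->S13

Build one automaton per condition and run them in lockstep. The first has 6 states tracking the count of `1`s, saturating at 5; the second has 4 states tracking the input length modulo 4. A product state is a pair (one from each), accepting exactly when both do. Minimizing collapses redundant product states.
A 20-state machine:
          0    1  
>  S0     S1   S2 
   S1     S3   S4 
   S2     S4   S5 
   S3     S6   S7 
   S4     S7   S8 
   S5     S8   S9 
   S6     S0  S10 
   S7    S10  S11 
   S8    S11  S12 
   S9    S12  S13 
   S10    S2  S14 
   S11   S14  S15 
   S12   S15  S16 
   S13   S16  S16 
   S14    S5  S17 
   S15   S17  S18 
 * S16   S18  S18 
   S17    S9  S19 
   S18   S19  S19 
   S19   S13  S13 
(> = start, * = accepting)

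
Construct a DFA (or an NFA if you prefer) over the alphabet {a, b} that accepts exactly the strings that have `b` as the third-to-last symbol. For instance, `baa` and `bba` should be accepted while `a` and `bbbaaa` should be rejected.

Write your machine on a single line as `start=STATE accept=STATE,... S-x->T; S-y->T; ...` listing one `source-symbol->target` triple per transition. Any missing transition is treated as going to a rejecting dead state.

start=S0; accept=S11,S12,S13,S14; S0-a->S1; S0-b->S2; S1-a->S3; S1-b->S4; S2-a->S5; S2-b->S6; S3-a->S7; S3-b->S8; S4-a->S9; S4-b->S10; S5-a->S11; S5-b->S12; S6-a->S13; S6-b->S14; S7-a->S7; S7-b->S8; S8-a->S9; S8-b->S10; S9-a->S11; S9-b->S12; S10-a->S13; S10-b->S14; S11-a->S7; S11-b->S8; S12-a->S9; S12-b->S10; S13-a->S11; S13-b->S12; S14-a->S13; S14-b->S14

Because acceptance depends on a position counted from the end, the machine has to buffer the most recent 3 symbols. Make each state the string of the last up-to-3 symbols read; on input `x` shift the window left and append `x`. Accept when the buffered window has length 3 and begins with `b`.
A 15-state machine:
          a    b  
>  S0     S1   S2 
   S1     S3   S4 
   S2     S5   S6 
   S3     S7   S8 
   S4     S9  S10 
   S5    S11  S12 
   S6    S13  S14 
   S7     S7   S8 
   S8     S9  S10 
   S9    S11  S12 
   S10   S13  S14 
 * S11    S7   S8 
 * S12    S9  S10 
 * S13   S11  S12 
 * S14   S13  S14 
(> = start, * = accepting)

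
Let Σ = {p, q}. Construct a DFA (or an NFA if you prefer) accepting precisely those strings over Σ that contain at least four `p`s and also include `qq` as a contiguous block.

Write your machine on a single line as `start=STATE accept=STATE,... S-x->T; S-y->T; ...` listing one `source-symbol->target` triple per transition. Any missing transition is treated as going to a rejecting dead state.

start=S0; accept=S16,S17; S0-p->S1; S0-q->S2; S1-p->S3; S1-q->S4; S2-p->S1; S2-q->S5; S3-p->S6; S3-q->S7; S4-p->S3; S4-q->S8; S5-p->S8; S5-q->S5; S6-p->S9; S6-q->S10; S7-p->S6; S7-q->S11; S8-p->S11; S8-q->S8; S9-p->S12; S9-q->S13; S10-p->S9; S10-q->S14; S11-p->S14; S11-q->S11; S12-p->S12; S12-q->S15; S13-p->S12; S13-q->S16; S14-p->S16; S14-q->S14; S15-p->S12; S15-q->S17; S16-p->S17; S16-q->S16; S17-p->S17; S17-q->S17

Build one automaton per condition and run them in lockstep. One (6 states) tracks the count of `p`s, saturating at 5; the other (3 states) tracks whether and how much of `qq` has been seen. Each combined state is a pair, one component from each; accept when both components accept.
18 states suffice.
          p    q  
>  S0     S1   S2 
   S1     S3   S4 
   S2     S1   S5 
   S3     S6   S7 
   S4     S3   S8 
   S5     S8   S5 
   S6     S9  S10 
   S7     S6  S11 
   S8    S11   S8 
   S9    S12  S13 
   S10    S9  S14 
   S11   S14  S11 
   S12   S12  S15 
   S13   S12  S16 
   S14   S16  S14 
   S15   S12  S17 
 * S16   S17  S16 
 * S17   S17  S17 
(> = start, * = accepting)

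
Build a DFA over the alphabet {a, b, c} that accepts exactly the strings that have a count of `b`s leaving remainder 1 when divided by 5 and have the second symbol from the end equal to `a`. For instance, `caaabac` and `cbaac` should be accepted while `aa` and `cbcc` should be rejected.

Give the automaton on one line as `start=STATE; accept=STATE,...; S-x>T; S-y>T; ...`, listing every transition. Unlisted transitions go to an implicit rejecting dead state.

Run two small machines in parallel and take their product. The first has 5 states tracking the count of `b`s modulo 5; the second has 13 states tracking the last 2 symbols read. A product state is a pair (one from each), accepting exactly when both do. Minimizing collapses redundant product states.
9 states suffice.
        a   b   c  
>  q0   q1  q2  q0 
   q1   q1  q3  q0 
   q2   q4  q5  q2 
 * q3   q4  q5  q2 
   q4   q6  q5  q3 
   q5   q5  q7  q5 
 * q6   q6  q5  q3 
   q7   q7  q8  q7 
   q8   q8  q0  q8 
(> = start, * = accepting)

start=q0; accept=q3,q6; q0-a>q1; q0-b>q2; q0-c>q0; q1-a>q1; q1-b>q3; q1-c>q0; q2-a>q4; q2-b>q5; q2-c>q2; q3-a>q4; q3-b>q5; q3-c>q2; q4-a>q6; q4-b>q5; q4-c>q3; q5-a>q5; q5-b>q7; q5-c>q5; q6-a>q6; q6-b>q5; q6-c>q3; q7-a>q7; q7-b>q8; q7-c>q7; q8-a>q8; q8-b>q0; q8-c>q8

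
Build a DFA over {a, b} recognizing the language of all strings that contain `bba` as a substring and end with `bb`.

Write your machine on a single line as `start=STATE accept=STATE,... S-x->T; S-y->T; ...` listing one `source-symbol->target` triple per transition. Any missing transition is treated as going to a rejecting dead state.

Build one automaton per condition and run them in lockstep. The first has 4 states tracking whether and how much of `bba` has been seen; the second has 3 states tracking how much of the suffix `bb` has currently been matched. A product state is a pair (one from each), accepting exactly when both do.
        a   b  
>  s0   s0  s1 
   s1   s0  s2 
   s2   s3  s2 
   s3   s3  s4 
   s4   s3  s5 
 * s5   s3  s5 
(> = start, * = accepting)

start=s0; accept=s5; s0-a->s0; s0-b->s1; s1-a->s0; s1-b->s2; s2-a->s3; s2-b->s2; s3-a->s3; s3-b->s4; s4-a->s3; s4-b->s5; s5-a->s3; s5-b->s5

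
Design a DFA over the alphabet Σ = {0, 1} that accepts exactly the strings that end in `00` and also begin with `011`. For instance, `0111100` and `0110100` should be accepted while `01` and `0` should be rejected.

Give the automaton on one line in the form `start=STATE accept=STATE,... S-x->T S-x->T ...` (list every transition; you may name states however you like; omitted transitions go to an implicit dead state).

Run two small machines in parallel and take their product. One (3 states) tracks how much of the suffix `00` has currently been matched; the other (5 states) tracks whether the input so far still matches the prefix `011`. Each combined state is a pair, one component from each; accept when both components accept. After merging equivalent states the machine shrinks.
A 7-state machine:
        0   1  
>  s0   s1  s2 
   s1   s2  s3 
   s2   s2  s2 
   s3   s2  s4 
   s4   s5  s4 
   s5   s6  s4 
 * s6   s6  s4 
(> = start, * = accepting)

start=s0 accept=s6 s0-0->s1 s0-1->s2 s1-0->s2 s1-1->s3 s2-0->s2 s2-1->s2 s3-0->s2 s3-1->s4 s4-0->s5 s4-1->s4 s5-0->s6 s5-1->s4 s6-0->s6 s6-1->s4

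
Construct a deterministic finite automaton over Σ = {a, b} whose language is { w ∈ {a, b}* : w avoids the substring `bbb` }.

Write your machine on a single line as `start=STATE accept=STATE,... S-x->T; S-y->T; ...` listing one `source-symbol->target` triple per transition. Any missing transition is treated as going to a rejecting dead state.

Track partial matches of the forbidden pattern `bbb`. State q3 is a dead state reached once `bbb` has occurred; every other state accepts. q0 means no part of `bbb` is currently matched.
        a   b  
>* q0   q0  q1 
 * q1   q0  q2 
 * q2   q0  q3 
   q3   q3  q3 
(> = start, * = accepting)

start=q0; accept=q0,q1,q2; q0-a->q0; q0-b->q1; q1-a->q0; q1-b->q2; q2-a->q0; q2-b->q3; q3-a->q3; q3-b->q3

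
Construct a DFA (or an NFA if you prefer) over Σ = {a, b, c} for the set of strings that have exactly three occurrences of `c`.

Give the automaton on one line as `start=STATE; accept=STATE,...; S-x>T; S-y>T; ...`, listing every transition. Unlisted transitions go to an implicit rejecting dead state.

start=q0; accept=q3; q0-a>q0; q0-b>q0; q0-c>q1; q1-a>q1; q1-b>q1; q1-c>q2; q2-a>q2; q2-b>q2; q2-c>q3; q3-a>q3; q3-b>q3; q3-c>q4; q4-a>q4; q4-b>q4; q4-c>q4

Count `c`s, saturating at 4: states q0 through q3 mean 0 through 3 `c`s seen; q4 means more than 3. Each `c` increments (capped at q4); other symbols loop. Accept from {q3}.
With 5 states:
        a   b   c  
>  q0   q0  q0  q1 
   q1   q1  q1  q2 
   q2   q2  q2  q3 
 * q3   q3  q3  q4 
   q4   q4  q4  q4 
(> = start, * = accepting)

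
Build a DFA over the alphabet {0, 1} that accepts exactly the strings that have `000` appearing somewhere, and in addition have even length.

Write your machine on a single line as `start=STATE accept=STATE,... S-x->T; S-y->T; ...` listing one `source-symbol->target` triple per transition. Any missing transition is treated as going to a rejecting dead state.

Run two small machines in parallel and take their product. The first has 4 states tracking whether and how much of `000` has been seen; the second has 2 states tracking the input length modulo 2. A product state is a pair (one from each), accepting exactly when both do.
With 8 states:
        0   1  
>  S0   S1  S2 
   S1   S3  S0 
   S2   S4  S0 
   S3   S5  S2 
   S4   S6  S2 
   S5   S7  S7 
   S6   S7  S0 
 * S7   S5  S5 
(> = start, * = accepting)

start=S0; accept=S7; S0-0->S1; S0-1->S2; S1-0->S3; S1-1->S0; S2-0->S4; S2-1->S0; S3-0->S5; S3-1->S2; S4-0->S6; S4-1->S2; S5-0->S7; S5-1->S7; S6-0->S7; S6-1->S0; S7-0->S5; S7-1->S5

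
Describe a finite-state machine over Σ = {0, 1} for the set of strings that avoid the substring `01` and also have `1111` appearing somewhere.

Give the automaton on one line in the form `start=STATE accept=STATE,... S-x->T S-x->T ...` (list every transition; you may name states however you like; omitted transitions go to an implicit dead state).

Run two small machines in parallel and take their product. One (3 states) tracks partial matches of the forbidden pattern `01`; the other (5 states) tracks whether and how much of `1111` has been seen. Each combined state is a pair, one component from each; accept when both components accept. After merging equivalent states the machine shrinks.
With 7 states:
        0   1  
>  s0   s1  s2 
   s1   s1  s1 
   s2   s1  s3 
   s3   s1  s4 
   s4   s1  s5 
 * s5   s6  s5 
 * s6   s6  s1 
(> = start, * = accepting)

start=s0 accept=s5,s6 s0-0->s1 s0-1->s2 s1-0->s1 s1-1->s1 s2-0->s1 s2-1->s3 s3-0->s1 s3-1->s4 s4-0->s1 s4-1->s5 s5-0->s6 s5-1->s5 s6-0->s6 s6-1->s1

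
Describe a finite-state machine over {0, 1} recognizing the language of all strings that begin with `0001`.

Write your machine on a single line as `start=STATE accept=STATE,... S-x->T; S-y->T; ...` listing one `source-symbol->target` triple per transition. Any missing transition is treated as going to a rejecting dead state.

start=S0; accept=S4; S0-0->S1; S0-1->S5; S1-0->S2; S1-1->S5; S2-0->S3; S2-1->S5; S3-0->S5; S3-1->S4; S4-0->S4; S4-1->S4; S5-0->S5; S5-1->S5

Walk along `0001` while the input agrees: from S0 take `0` to S1, and so on. Any deviation drops to the rejecting sink S5. Once S4 is reached the prefix is confirmed and every continuation is accepted.
        0   1  
>  S0   S1  S5 
   S1   S2  S5 
   S2   S3  S5 
   S3   S5  S4 
 * S4   S4  S4 
   S5   S5  S5 
(> = start, * = accepting)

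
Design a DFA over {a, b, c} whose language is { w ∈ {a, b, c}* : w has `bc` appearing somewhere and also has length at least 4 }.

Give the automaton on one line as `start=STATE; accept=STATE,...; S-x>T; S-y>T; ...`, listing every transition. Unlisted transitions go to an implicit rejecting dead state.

Handle the two conditions separately and then intersect. The first has 3 states tracking whether and how much of `bc` has been seen; the second has 6 states tracking the input length, saturating at 5. A product state is a pair (one from each), accepting exactly when both do.
With 15 states:
          a    b    c  
>  q0     q1   q2   q1 
   q1     q3   q4   q3 
   q2     q3   q4   q5 
   q3     q6   q7   q6 
   q4     q6   q7   q8 
   q5     q8   q8   q8 
   q6     q9  q10   q9 
   q7     q9  q10  q11 
   q8    q11  q11  q11 
   q9    q12  q13  q12 
   q10   q12  q13  q14 
 * q11   q14  q14  q14 
   q12   q12  q13  q12 
   q13   q12  q13  q14 
 * q14   q14  q14  q14 
(> = start, * = accepting)

start=q0; accept=q11,q14; q0-a>q1; q0-b>q2; q0-c>q1; q1-a>q3; q1-b>q4; q1-c>q3; q2-a>q3; q2-b>q4; q2-c>q5; q3-a>q6; q3-b>q7; q3-c>q6; q4-a>q6; q4-b>q7; q4-c>q8; q5-a>q8; q5-b>q8; q5-c>q8; q6-a>q9; q6-b>q10; q6-c>q9; q7-a>q9; q7-b>q10; q7-c>q11; q8-a>q11; q8-b>q11; q8-c>q11; q9-a>q12; q9-b>q13; q9-c>q12; q10-a>q12; q10-b>q13; q10-c>q14; q11-a>q14; q11-b>q14; q11-c>q14; q12-a>q12; q12-b>q13; q12-c>q12; q13-a>q12; q13-b>q13; q13-c>q14; q14-a>q14; q14-b>q14; q14-c>q14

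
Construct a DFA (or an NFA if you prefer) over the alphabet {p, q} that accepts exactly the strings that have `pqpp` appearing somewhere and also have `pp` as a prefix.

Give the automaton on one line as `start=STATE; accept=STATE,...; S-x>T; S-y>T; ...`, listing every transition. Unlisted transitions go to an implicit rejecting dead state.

start=S0; accept=S7; S0-p>S1; S0-q>S2; S1-p>S3; S1-q>S2; S2-p>S2; S2-q>S2; S3-p>S3; S3-q>S4; S4-p>S5; S4-q>S6; S5-p>S7; S5-q>S4; S6-p>S3; S6-q>S6; S7-p>S7; S7-q>S7

Handle the two conditions separately and then intersect. The first has 5 states tracking whether and how much of `pqpp` has been seen; the second has 4 states tracking whether the input so far still matches the prefix `pp`. A product state is a pair (one from each), accepting exactly when both do. Minimizing collapses redundant product states.
With 8 states:
        p   q  
>  S0   S1  S2 
   S1   S3  S2 
   S2   S2  S2 
   S3   S3  S4 
   S4   S5  S6 
   S5   S7  S4 
   S6   S3  S6 
 * S7   S7  S7 
(> = start, * = accepting)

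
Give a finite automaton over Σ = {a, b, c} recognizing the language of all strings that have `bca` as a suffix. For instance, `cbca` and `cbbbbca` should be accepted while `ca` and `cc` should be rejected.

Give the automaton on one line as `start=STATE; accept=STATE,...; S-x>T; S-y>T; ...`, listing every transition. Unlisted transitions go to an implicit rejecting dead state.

Let each state record the length of the longest suffix of the input read so far that is also a prefix of `bca`. q1 means the last symbol is `b`; q2 means the last 2 symbols are `bc`; q3 means the last 3 symbols are `bca`. Accept only at q3, where the string currently ends in `bca`.
With 4 states:
        a   b   c  
>  q0   q0  q1  q0 
   q1   q0  q1  q2 
   q2   q3  q1  q0 
 * q3   q0  q1  q0 
(> = start, * = accepting)

start=q0; accept=q3; q0-a>q0; q0-b>q1; q0-c>q0; q1-a>q0; q1-b>q1; q1-c>q2; q2-a>q3; q2-b>q1; q2-c>q0; q3-a>q0; q3-b>q1; q3-c>q0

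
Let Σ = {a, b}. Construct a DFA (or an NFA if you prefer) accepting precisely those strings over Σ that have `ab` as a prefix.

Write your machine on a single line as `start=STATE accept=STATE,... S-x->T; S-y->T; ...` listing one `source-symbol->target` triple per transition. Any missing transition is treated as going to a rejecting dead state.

start=q0; accept=q2; q0-a->q1; q0-b->q3; q1-a->q3; q1-b->q2; q2-a->q2; q2-b->q2; q3-a->q3; q3-b->q3

Check the first 2 symbols one by one: q0 through q1 record how many have matched `ab` so far; any wrong symbol goes to the dead state q3. After all 2 match we enter the accepting sink q2.
        a   b  
>  q0   q1  q3 
   q1   q3  q2 
 * q2   q2  q2 
   q3   q3  q3 
(> = start, * = accepting)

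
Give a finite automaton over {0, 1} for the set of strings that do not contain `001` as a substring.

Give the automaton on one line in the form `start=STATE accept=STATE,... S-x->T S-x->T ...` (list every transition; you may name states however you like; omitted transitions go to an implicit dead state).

Track partial matches of the forbidden pattern `001`. State s3 is a dead state reached once `001` has occurred; every other state accepts. s0 means no part of `001` is currently matched.
A 4-state machine:
        0   1  
>* s0   s1  s0 
 * s1   s2  s0 
 * s2   s2  s3 
   s3   s3  s3 
(> = start, * = accepting)

start=s0 accept=s0,s1,s2 s0-0->s1 s0-1->s0 s1-0->s2 s1-1->s0 s2-0->s2 s2-1->s3 s3-0->s3 s3-1->s3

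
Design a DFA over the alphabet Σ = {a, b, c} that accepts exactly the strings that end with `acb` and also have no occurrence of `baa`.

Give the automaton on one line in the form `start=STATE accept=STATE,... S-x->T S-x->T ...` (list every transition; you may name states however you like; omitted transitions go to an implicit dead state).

Run two small machines in parallel and take their product. One (4 states) tracks how much of the suffix `acb` has currently been matched; the other (4 states) tracks partial matches of the forbidden pattern `baa`. Each combined state is a pair, one component from each; accept when both components accept.
        a   b   c  
>  q0   q1  q2  q0 
   q1   q1  q2  q3 
   q2   q4  q2  q0 
   q3   q1  q5  q0 
   q4   q6  q2  q3 
 * q5   q4  q2  q0 
   q6   q6  q7  q8 
   q7   q6  q7  q7 
   q8   q6  q9  q7 
   q9   q6  q7  q7 
(> = start, * = accepting)

start=q0 accept=q5 q0-a->q1 q0-b->q2 q0-c->q0 q1-a->q1 q1-b->q2 q1-c->q3 q2-a->q4 q2-b->q2 q2-c->q0 q3-a->q1 q3-b->q5 q3-c->q0 q4-a->q6 q4-b->q2 q4-c->q3 q5-a->q4 q5-b->q2 q5-c->q0 q6-a->q6 q6-b->q7 q6-c->q8 q7-a->q6 q7-b->q7 q7-c->q7 q8-a->q6 q8-b->q9 q8-c->q7 q9-a->q6 q9-b->q7 q9-c->q7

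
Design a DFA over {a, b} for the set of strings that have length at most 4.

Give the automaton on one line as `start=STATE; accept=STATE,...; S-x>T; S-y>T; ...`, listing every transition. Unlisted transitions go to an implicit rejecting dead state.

Count input length up to 5: every symbol moves from S0 toward S5, which means 'more than 4' and absorbs. Accept from {S0, S1, S2, S3, S4}.
A 6-state machine:
        a   b  
>* S0   S1  S1 
 * S1   S2  S2 
 * S2   S3  S3 
 * S3   S4  S4 
 * S4   S5  S5 
   S5   S5  S5 
(> = start, * = accepting)

start=S0; accept=S0,S1,S2,S3,S4; S0-a>S1; S0-b>S1; S1-a>S2; S1-b>S2; S2-a>S3; S2-b>S3; S3-a>S4; S3-b>S4; S4-a>S5; S4-b>S5; S5-a>S5; S5-b>S5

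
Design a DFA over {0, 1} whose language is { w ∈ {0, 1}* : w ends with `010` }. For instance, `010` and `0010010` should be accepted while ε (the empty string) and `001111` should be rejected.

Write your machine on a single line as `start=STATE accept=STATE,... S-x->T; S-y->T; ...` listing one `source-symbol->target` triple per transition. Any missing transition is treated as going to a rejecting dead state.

Let each state record the length of the longest suffix of the input read so far that is also a prefix of `010`. q1 means the last symbol is `0`; q2 means the last 2 symbols are `01`; q3 means the last 3 symbols are `010`. Accept only at q3, where the string currently ends in `010`.
With 4 states:
        0   1  
>  q0   q1  q0 
   q1   q1  q2 
   q2   q3  q0 
 * q3   q1  q2 
(> = start, * = accepting)

start=q0; accept=q3; q0-0->q1; q0-1->q0; q1-0->q1; q1-1->q2; q2-0->q3; q2-1->q0; q3-0->q1; q3-1->q2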